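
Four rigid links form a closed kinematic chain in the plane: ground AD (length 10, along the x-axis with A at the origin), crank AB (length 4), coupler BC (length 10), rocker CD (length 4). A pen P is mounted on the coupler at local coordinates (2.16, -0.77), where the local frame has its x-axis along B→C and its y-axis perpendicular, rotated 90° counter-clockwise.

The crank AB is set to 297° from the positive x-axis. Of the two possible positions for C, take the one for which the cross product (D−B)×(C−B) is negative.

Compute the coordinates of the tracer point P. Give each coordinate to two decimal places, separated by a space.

A=(0,0), D=(10.00,0)
B = A + 4.00·(cos297°, sin297°) = (1.8160, -3.5640)
|BD| = 8.9264
circle(B,10.00) ∩ circle(D,4.00): a=9.1683, h=3.9927
  candidates: C₊=(8.6277,3.7572) cross=35.640; C₋=(11.8160,-3.5640) cross=-35.640
  mode - wants cross < 0 → take C=(11.8160,-3.5640) (cross=-35.640)
ex = (C−B)/|BC| = (1.0000,-0.0000); ey = (0.0000,1.0000)
P = B + 2.16·ex + -0.77·ey = (3.9760,-4.3340)

3.98 -4.33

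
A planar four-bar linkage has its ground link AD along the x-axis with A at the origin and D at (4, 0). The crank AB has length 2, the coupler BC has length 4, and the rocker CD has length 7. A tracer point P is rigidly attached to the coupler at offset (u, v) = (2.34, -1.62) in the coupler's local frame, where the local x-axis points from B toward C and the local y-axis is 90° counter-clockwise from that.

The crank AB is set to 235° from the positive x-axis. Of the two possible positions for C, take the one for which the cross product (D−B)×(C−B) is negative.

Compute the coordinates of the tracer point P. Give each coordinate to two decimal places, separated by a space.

A=(0,0), D=(4.00,0)
B = A + 2.00·(cos235°, sin235°) = (-1.1472, -1.6383)
|BD| = 5.4016
circle(B,4.00) ∩ circle(D,7.00): a=-0.3539, h=3.9843
  candidates: C₊=(-2.6928,2.0510) cross=21.522; C₋=(-0.2759,-5.5423) cross=-21.522
  mode - wants cross < 0 → take C=(-0.2759,-5.5423) (cross=-21.522)
ex = (C−B)/|BC| = (0.2178,-0.9760); ey = (0.9760,0.2178)
P = B + 2.34·ex + -1.62·ey = (-2.2186,-4.2750)

-2.22 -4.27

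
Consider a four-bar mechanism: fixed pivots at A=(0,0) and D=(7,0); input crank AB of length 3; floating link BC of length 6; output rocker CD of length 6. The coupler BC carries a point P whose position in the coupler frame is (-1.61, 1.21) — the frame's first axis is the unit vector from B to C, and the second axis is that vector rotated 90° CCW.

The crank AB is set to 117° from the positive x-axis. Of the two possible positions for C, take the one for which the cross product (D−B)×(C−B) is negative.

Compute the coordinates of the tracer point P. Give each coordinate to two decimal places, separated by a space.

-1.09 4.67

A=(0,0), D=(7.00,0)
B = A + 3.00·(cos117°, sin117°) = (-1.3620, 2.6730)
|BD| = 8.7788
circle(B,6.00) ∩ circle(D,6.00): a=4.3894, h=4.0906
  candidates: C₊=(4.0645,5.2329) cross=35.911; C₋=(1.5735,-2.5599) cross=-35.911
  mode - wants cross < 0 → take C=(1.5735,-2.5599) (cross=-35.911)
ex = (C−B)/|BC| = (0.4892,-0.8721); ey = (0.8721,0.4892)
P = B + -1.61·ex + 1.21·ey = (-1.0944,4.6692)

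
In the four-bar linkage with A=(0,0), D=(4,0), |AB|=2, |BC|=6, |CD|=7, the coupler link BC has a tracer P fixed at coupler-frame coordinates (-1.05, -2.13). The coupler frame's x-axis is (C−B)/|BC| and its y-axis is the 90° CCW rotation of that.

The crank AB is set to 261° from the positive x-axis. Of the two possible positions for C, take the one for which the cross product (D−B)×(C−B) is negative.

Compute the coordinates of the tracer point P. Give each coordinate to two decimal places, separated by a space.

A=(0,0), D=(4.00,0)
B = A + 2.00·(cos261°, sin261°) = (-0.3129, -1.9754)
|BD| = 4.7437
circle(B,6.00) ∩ circle(D,7.00): a=1.0016, h=5.9158
  candidates: C₊=(-1.8657,3.8202) cross=28.063; C₋=(3.0612,-6.9368) cross=-28.063
  mode - wants cross < 0 → take C=(3.0612,-6.9368) (cross=-28.063)
ex = (C−B)/|BC| = (0.5624,-0.8269); ey = (0.8269,0.5624)
P = B + -1.05·ex + -2.13·ey = (-2.6646,-2.3049)

-2.66 -2.30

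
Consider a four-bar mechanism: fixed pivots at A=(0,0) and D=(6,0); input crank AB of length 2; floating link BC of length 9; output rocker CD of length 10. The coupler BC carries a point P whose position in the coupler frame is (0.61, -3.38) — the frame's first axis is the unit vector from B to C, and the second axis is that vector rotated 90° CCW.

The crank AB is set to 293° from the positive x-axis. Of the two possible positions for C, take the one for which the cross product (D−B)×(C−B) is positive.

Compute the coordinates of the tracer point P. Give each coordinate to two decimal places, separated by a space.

3.94 -0.50

A=(0,0), D=(6.00,0)
B = A + 2.00·(cos293°, sin293°) = (0.7815, -1.8410)
|BD| = 5.5338
circle(B,9.00) ∩ circle(D,10.00): a=1.0501, h=8.9385
  candidates: C₊=(-1.2019,6.9377) cross=49.464; C₋=(4.7455,-9.9210) cross=-49.464
  mode + wants cross > 0 → take C=(-1.2019,6.9377) (cross=49.464)
ex = (C−B)/|BC| = (-0.2204,0.9754); ey = (-0.9754,-0.2204)
P = B + 0.61·ex + -3.38·ey = (3.9439,-0.5011)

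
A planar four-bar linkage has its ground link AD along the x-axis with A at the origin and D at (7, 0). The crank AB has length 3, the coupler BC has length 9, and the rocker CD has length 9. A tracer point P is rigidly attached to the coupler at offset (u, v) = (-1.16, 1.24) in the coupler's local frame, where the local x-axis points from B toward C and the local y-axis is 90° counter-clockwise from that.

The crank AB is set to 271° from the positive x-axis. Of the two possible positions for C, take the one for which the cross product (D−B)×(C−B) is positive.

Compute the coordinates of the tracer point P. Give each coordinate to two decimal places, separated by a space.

-1.22 -4.13

A=(0,0), D=(7.00,0)
B = A + 3.00·(cos271°, sin271°) = (0.0524, -2.9995)
|BD| = 7.5675
circle(B,9.00) ∩ circle(D,9.00): a=3.7837, h=8.1660
  candidates: C₊=(0.2894,5.9973) cross=61.796; C₋=(6.7629,-8.9969) cross=-61.796
  mode + wants cross > 0 → take C=(0.2894,5.9973) (cross=61.796)
ex = (C−B)/|BC| = (0.0263,0.9997); ey = (-0.9997,0.0263)
P = B + -1.16·ex + 1.24·ey = (-1.2178,-4.1265)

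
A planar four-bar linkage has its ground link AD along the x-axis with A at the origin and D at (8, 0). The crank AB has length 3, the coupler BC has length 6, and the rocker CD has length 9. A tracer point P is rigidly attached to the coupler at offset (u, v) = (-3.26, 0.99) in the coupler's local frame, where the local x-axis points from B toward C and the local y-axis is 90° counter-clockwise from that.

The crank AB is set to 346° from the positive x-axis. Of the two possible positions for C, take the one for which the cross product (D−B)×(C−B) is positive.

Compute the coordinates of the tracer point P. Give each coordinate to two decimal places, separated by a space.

A=(0,0), D=(8.00,0)
B = A + 3.00·(cos346°, sin346°) = (2.9109, -0.7258)
|BD| = 5.1406
circle(B,6.00) ∩ circle(D,9.00): a=-1.8066, h=5.7216
  candidates: C₊=(0.3146,4.6834) cross=29.412; C₋=(1.9302,-6.6451) cross=-29.412
  mode + wants cross > 0 → take C=(0.3146,4.6834) (cross=29.412)
ex = (C−B)/|BC| = (-0.4327,0.9015); ey = (-0.9015,-0.4327)
P = B + -3.26·ex + 0.99·ey = (3.4290,-4.0931)

3.43 -4.09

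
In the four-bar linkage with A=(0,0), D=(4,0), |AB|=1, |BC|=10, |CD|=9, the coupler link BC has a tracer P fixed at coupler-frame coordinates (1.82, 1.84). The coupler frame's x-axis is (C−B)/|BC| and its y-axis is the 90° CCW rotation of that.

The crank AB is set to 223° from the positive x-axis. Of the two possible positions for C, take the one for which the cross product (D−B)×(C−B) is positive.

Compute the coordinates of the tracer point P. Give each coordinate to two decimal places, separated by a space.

-1.93 1.61

A=(0,0), D=(4.00,0)
B = A + 1.00·(cos223°, sin223°) = (-0.7314, -0.6820)
|BD| = 4.7803
circle(B,10.00) ∩ circle(D,9.00): a=4.3775, h=8.9910
  candidates: C₊=(2.3186,8.8415) cross=42.979; C₋=(4.8841,-8.9565) cross=-42.979
  mode + wants cross > 0 → take C=(2.3186,8.8415) (cross=42.979)
ex = (C−B)/|BC| = (0.3050,0.9524); ey = (-0.9524,0.3050)
P = B + 1.82·ex + 1.84·ey = (-1.9286,1.6125)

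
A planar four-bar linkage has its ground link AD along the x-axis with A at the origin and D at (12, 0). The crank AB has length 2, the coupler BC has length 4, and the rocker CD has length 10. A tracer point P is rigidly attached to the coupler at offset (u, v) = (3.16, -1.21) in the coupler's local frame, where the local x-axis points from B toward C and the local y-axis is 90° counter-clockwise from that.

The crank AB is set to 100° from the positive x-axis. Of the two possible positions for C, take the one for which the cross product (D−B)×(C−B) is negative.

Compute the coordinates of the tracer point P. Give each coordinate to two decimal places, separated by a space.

A=(0,0), D=(12.00,0)
B = A + 2.00·(cos100°, sin100°) = (-0.3473, 1.9696)
|BD| = 12.5034
circle(B,4.00) ∩ circle(D,10.00): a=2.8926, h=2.7627
  candidates: C₊=(2.9444,4.2422) cross=34.544; C₋=(2.0740,-1.2143) cross=-34.544
  mode - wants cross < 0 → take C=(2.0740,-1.2143) (cross=-34.544)
ex = (C−B)/|BC| = (0.6053,-0.7960); ey = (0.7960,0.6053)
P = B + 3.16·ex + -1.21·ey = (0.6024,-1.2781)

0.60 -1.28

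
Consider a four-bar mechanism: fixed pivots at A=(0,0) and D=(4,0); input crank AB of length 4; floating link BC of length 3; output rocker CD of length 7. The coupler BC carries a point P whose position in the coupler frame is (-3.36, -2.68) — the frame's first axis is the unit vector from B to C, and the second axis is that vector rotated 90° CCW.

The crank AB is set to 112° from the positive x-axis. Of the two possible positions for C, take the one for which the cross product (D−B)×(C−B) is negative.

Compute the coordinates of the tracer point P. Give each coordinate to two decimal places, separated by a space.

A=(0,0), D=(4.00,0)
B = A + 4.00·(cos112°, sin112°) = (-1.4984, 3.7087)
|BD| = 6.6323
circle(B,3.00) ∩ circle(D,7.00): a=0.3006, h=2.9849
  candidates: C₊=(0.4199,6.0152) cross=19.797; C₋=(-2.9183,1.0660) cross=-19.797
  mode - wants cross < 0 → take C=(-2.9183,1.0660) (cross=-19.797)
ex = (C−B)/|BC| = (-0.4733,-0.8809); ey = (0.8809,-0.4733)
P = B + -3.36·ex + -2.68·ey = (-2.2689,7.9370)

-2.27 7.94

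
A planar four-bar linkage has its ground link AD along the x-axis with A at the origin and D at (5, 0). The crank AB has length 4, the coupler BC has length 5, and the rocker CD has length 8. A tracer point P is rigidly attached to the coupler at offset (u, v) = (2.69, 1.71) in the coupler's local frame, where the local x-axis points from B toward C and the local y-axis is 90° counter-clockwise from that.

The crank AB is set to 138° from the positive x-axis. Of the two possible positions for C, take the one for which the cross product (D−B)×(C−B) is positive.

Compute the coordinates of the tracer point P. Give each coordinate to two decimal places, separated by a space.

-2.51 5.83

A=(0,0), D=(5.00,0)
B = A + 4.00·(cos138°, sin138°) = (-2.9726, 2.6765)
|BD| = 8.4099
circle(B,5.00) ∩ circle(D,8.00): a=1.8862, h=4.6306
  candidates: C₊=(0.2893,6.4660) cross=38.942; C₋=(-2.6582,-2.3136) cross=-38.942
  mode + wants cross > 0 → take C=(0.2893,6.4660) (cross=38.942)
ex = (C−B)/|BC| = (0.6524,0.7579); ey = (-0.7579,0.6524)
P = B + 2.69·ex + 1.71·ey = (-2.5137,5.8308)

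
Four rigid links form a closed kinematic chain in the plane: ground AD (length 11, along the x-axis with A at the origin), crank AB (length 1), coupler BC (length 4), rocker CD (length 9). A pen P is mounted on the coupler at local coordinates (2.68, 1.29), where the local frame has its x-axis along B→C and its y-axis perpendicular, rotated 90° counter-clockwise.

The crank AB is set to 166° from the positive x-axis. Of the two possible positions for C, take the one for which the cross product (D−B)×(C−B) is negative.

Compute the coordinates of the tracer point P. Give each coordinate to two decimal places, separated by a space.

A=(0,0), D=(11.00,0)
B = A + 1.00·(cos166°, sin166°) = (-0.9703, 0.2419)
|BD| = 11.9727
circle(B,4.00) ∩ circle(D,9.00): a=3.2719, h=2.3011
  candidates: C₊=(2.3474,2.4764) cross=27.550; C₋=(2.2544,-2.1248) cross=-27.550
  mode - wants cross < 0 → take C=(2.2544,-2.1248) (cross=-27.550)
ex = (C−B)/|BC| = (0.8062,-0.5917); ey = (0.5917,0.8062)
P = B + 2.68·ex + 1.29·ey = (1.9535,-0.3038)

1.95 -0.30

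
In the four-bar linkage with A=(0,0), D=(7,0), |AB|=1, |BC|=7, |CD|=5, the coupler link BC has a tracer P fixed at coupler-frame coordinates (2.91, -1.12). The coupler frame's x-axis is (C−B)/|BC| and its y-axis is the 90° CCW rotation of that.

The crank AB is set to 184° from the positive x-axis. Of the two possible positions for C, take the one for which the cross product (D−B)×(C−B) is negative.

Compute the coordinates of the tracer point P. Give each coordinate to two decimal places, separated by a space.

0.62 -2.74

A=(0,0), D=(7.00,0)
B = A + 1.00·(cos184°, sin184°) = (-0.9976, -0.0698)
|BD| = 7.9979
circle(B,7.00) ∩ circle(D,5.00): a=5.4993, h=4.3310
  candidates: C₊=(4.4638,4.3090) cross=34.639; C₋=(4.5393,-4.3526) cross=-34.639
  mode - wants cross < 0 → take C=(4.5393,-4.3526) (cross=-34.639)
ex = (C−B)/|BC| = (0.7910,-0.6118); ey = (0.6118,0.7910)
P = B + 2.91·ex + -1.12·ey = (0.6189,-2.7361)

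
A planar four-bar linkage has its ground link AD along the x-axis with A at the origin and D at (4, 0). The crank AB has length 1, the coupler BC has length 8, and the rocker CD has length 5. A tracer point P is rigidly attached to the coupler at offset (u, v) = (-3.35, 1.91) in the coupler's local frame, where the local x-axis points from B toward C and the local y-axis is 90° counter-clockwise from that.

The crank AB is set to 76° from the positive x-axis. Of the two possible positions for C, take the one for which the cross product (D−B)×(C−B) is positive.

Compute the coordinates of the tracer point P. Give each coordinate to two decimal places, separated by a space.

-3.49 1.95

A=(0,0), D=(4.00,0)
B = A + 1.00·(cos76°, sin76°) = (0.2419, 0.9703)
|BD| = 3.8813
circle(B,8.00) ∩ circle(D,5.00): a=6.9647, h=3.9361
  candidates: C₊=(7.9695,3.0403) cross=15.277; C₋=(6.0015,-4.5819) cross=-15.277
  mode + wants cross > 0 → take C=(7.9695,3.0403) (cross=15.277)
ex = (C−B)/|BC| = (0.9659,0.2587); ey = (-0.2587,0.9659)
P = B + -3.35·ex + 1.91·ey = (-3.4882,1.9485)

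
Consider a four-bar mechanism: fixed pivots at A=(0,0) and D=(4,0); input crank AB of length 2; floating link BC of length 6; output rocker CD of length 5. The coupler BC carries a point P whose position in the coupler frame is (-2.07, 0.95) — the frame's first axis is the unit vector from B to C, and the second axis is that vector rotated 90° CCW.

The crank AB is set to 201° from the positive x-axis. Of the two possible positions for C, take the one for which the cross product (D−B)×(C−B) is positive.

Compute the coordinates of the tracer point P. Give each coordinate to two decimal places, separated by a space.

-3.80 -1.92

A=(0,0), D=(4.00,0)
B = A + 2.00·(cos201°, sin201°) = (-1.8672, -0.7167)
|BD| = 5.9108
circle(B,6.00) ∩ circle(D,5.00): a=3.8859, h=4.5716
  candidates: C₊=(1.4357,4.2924) cross=27.022; C₋=(2.5444,-4.7834) cross=-27.022
  mode + wants cross > 0 → take C=(1.4357,4.2924) (cross=27.022)
ex = (C−B)/|BC| = (0.5505,0.8348); ey = (-0.8348,0.5505)
P = B + -2.07·ex + 0.95·ey = (-3.7998,-1.9219)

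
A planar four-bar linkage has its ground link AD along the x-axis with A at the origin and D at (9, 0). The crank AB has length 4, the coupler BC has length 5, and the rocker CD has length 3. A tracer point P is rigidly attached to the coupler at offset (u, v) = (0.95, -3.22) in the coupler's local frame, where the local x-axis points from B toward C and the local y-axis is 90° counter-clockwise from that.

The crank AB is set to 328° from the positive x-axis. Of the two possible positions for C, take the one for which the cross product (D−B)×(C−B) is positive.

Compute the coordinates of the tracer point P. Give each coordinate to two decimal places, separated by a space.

A=(0,0), D=(9.00,0)
B = A + 4.00·(cos328°, sin328°) = (3.3922, -2.1197)
|BD| = 5.9950
circle(B,5.00) ∩ circle(D,3.00): a=4.3320, h=2.4968
  candidates: C₊=(6.5615,1.7475) cross=14.969; C₋=(8.3271,-2.9236) cross=-14.969
  mode + wants cross > 0 → take C=(6.5615,1.7475) (cross=14.969)
ex = (C−B)/|BC| = (0.6339,0.7734); ey = (-0.7734,0.6339)
P = B + 0.95·ex + -3.22·ey = (6.4848,-3.4260)

6.48 -3.43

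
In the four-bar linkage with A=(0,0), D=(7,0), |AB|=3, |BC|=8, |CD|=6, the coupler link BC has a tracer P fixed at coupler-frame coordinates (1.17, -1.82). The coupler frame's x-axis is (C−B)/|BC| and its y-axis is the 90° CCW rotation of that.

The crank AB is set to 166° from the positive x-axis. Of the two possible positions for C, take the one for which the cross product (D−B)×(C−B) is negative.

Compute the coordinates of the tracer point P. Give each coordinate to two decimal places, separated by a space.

A=(0,0), D=(7.00,0)
B = A + 3.00·(cos166°, sin166°) = (-2.9109, 0.7258)
|BD| = 9.9374
circle(B,8.00) ∩ circle(D,6.00): a=6.3775, h=4.8298
  candidates: C₊=(3.8023,5.0769) cross=47.996; C₋=(3.0969,-4.5569) cross=-47.996
  mode - wants cross < 0 → take C=(3.0969,-4.5569) (cross=-47.996)
ex = (C−B)/|BC| = (0.7510,-0.6603); ey = (0.6603,0.7510)
P = B + 1.17·ex + -1.82·ey = (-3.2341,-1.4136)

-3.23 -1.41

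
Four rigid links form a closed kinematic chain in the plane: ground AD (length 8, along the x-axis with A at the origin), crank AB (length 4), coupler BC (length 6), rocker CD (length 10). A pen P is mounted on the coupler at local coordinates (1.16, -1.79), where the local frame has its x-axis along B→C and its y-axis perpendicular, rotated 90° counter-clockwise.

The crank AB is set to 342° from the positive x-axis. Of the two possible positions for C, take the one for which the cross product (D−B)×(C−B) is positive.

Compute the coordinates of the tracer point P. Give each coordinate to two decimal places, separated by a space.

A=(0,0), D=(8.00,0)
B = A + 4.00·(cos342°, sin342°) = (3.8042, -1.2361)
|BD| = 4.3741
circle(B,6.00) ∩ circle(D,10.00): a=-5.1288, h=3.1137
  candidates: C₊=(-1.9955,0.3014) cross=13.619; C₋=(-0.2357,-5.6722) cross=-13.619
  mode + wants cross > 0 → take C=(-1.9955,0.3014) (cross=13.619)
ex = (C−B)/|BC| = (-0.9666,0.2562); ey = (-0.2562,-0.9666)
P = B + 1.16·ex + -1.79·ey = (3.1416,0.7914)

3.14 0.79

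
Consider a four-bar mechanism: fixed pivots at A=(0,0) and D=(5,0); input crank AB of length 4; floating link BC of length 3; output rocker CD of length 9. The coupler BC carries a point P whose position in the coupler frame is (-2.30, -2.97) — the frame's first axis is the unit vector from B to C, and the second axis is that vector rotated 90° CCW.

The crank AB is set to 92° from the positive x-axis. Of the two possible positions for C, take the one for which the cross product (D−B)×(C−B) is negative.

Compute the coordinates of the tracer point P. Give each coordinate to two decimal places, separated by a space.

A=(0,0), D=(5.00,0)
B = A + 4.00·(cos92°, sin92°) = (-0.1396, 3.9976)
|BD| = 6.5112
circle(B,3.00) ∩ circle(D,9.00): a=-2.2733, h=1.9576
  candidates: C₊=(-0.7322,6.9385) cross=12.746; C₋=(-3.1359,3.8481) cross=-12.746
  mode - wants cross < 0 → take C=(-3.1359,3.8481) (cross=-12.746)
ex = (C−B)/|BC| = (-0.9988,-0.0498); ey = (0.0498,-0.9988)
P = B + -2.30·ex + -2.97·ey = (2.0095,7.0785)

2.01 7.08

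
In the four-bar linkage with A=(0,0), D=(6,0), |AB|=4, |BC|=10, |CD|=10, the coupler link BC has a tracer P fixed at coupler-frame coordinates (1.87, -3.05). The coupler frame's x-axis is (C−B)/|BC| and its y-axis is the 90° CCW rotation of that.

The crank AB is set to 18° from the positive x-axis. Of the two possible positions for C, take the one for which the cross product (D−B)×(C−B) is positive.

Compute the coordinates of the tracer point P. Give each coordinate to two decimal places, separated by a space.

7.37 0.92

A=(0,0), D=(6.00,0)
B = A + 4.00·(cos18°, sin18°) = (3.8042, 1.2361)
|BD| = 2.5198
circle(B,10.00) ∩ circle(D,10.00): a=1.2599, h=9.9203
  candidates: C₊=(9.7685,9.2627) cross=24.997; C₋=(0.0357,-8.0267) cross=-24.997
  mode + wants cross > 0 → take C=(9.7685,9.2627) (cross=24.997)
ex = (C−B)/|BC| = (0.5964,0.8027); ey = (-0.8027,0.5964)
P = B + 1.87·ex + -3.05·ey = (7.3677,0.9180)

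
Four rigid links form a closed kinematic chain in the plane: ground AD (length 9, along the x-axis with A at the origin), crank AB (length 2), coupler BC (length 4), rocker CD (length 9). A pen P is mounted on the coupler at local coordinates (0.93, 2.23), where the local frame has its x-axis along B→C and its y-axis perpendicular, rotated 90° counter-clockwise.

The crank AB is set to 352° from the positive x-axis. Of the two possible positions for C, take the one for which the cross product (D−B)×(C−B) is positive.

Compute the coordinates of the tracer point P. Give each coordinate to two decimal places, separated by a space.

A=(0,0), D=(9.00,0)
B = A + 2.00·(cos352°, sin352°) = (1.9805, -0.2783)
|BD| = 7.0250
circle(B,4.00) ∩ circle(D,9.00): a=-1.1139, h=3.8418
  candidates: C₊=(0.7153,3.5163) cross=26.988; C₋=(1.0198,-4.1612) cross=-26.988
  mode + wants cross > 0 → take C=(0.7153,3.5163) (cross=26.988)
ex = (C−B)/|BC| = (-0.3163,0.9487); ey = (-0.9487,-0.3163)
P = B + 0.93·ex + 2.23·ey = (-0.4291,-0.1014)

-0.43 -0.10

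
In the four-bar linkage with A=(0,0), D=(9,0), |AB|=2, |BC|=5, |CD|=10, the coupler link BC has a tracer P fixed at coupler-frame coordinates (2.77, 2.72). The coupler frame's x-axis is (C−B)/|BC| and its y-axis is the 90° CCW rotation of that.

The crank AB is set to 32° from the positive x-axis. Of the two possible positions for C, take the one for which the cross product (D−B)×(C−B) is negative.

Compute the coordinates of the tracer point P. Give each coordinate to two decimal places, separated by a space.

A=(0,0), D=(9.00,0)
B = A + 2.00·(cos32°, sin32°) = (1.6961, 1.0598)
|BD| = 7.3804
circle(B,5.00) ∩ circle(D,10.00): a=-1.3908, h=4.8027
  candidates: C₊=(1.0094,6.0125) cross=35.446; C₋=(-0.3700,-3.4933) cross=-35.446
  mode - wants cross < 0 → take C=(-0.3700,-3.4933) (cross=-35.446)
ex = (C−B)/|BC| = (-0.4132,-0.9106); ey = (0.9106,-0.4132)
P = B + 2.77·ex + 2.72·ey = (3.0284,-2.5866)

3.03 -2.59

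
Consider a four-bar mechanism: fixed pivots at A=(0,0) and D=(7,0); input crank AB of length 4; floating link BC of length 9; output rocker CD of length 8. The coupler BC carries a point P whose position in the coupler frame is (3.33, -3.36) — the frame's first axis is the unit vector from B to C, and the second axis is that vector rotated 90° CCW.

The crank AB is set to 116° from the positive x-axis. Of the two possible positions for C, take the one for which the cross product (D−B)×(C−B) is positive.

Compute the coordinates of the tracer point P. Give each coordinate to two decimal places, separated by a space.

A=(0,0), D=(7.00,0)
B = A + 4.00·(cos116°, sin116°) = (-1.7535, 3.5952)
|BD| = 9.4630
circle(B,9.00) ∩ circle(D,8.00): a=5.6297, h=7.0218
  candidates: C₊=(6.1219,7.9517) cross=66.448; C₋=(0.7864,-5.0390) cross=-66.448
  mode + wants cross > 0 → take C=(6.1219,7.9517) (cross=66.448)
ex = (C−B)/|BC| = (0.8750,0.4841); ey = (-0.4841,0.8750)
P = B + 3.33·ex + -3.36·ey = (2.7868,2.2669)

2.79 2.27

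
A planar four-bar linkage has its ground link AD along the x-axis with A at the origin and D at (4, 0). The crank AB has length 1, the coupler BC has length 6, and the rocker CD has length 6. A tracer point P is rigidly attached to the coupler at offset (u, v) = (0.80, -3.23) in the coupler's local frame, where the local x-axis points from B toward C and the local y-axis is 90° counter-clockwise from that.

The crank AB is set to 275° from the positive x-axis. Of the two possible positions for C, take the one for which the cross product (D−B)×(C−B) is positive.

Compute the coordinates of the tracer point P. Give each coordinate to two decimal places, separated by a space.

3.38 -0.50

A=(0,0), D=(4.00,0)
B = A + 1.00·(cos275°, sin275°) = (0.0872, -0.9962)
|BD| = 4.0377
circle(B,6.00) ∩ circle(D,6.00): a=2.0188, h=5.6502
  candidates: C₊=(0.6495,4.9774) cross=22.813; C₋=(3.4376,-5.9736) cross=-22.813
  mode + wants cross > 0 → take C=(0.6495,4.9774) (cross=22.813)
ex = (C−B)/|BC| = (0.0937,0.9956); ey = (-0.9956,0.0937)
P = B + 0.80·ex + -3.23·ey = (3.3779,-0.5025)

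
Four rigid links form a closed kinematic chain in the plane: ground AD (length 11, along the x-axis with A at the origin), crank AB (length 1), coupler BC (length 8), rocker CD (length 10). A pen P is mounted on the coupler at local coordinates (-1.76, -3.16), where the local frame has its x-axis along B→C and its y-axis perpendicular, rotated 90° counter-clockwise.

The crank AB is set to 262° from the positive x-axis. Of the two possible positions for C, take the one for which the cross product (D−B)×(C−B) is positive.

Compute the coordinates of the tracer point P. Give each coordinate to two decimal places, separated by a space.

A=(0,0), D=(11.00,0)
B = A + 1.00·(cos262°, sin262°) = (-0.1392, -0.9903)
|BD| = 11.1831
circle(B,8.00) ∩ circle(D,10.00): a=3.9820, h=6.9386
  candidates: C₊=(3.2128,6.2737) cross=77.595; C₋=(4.4416,-7.5490) cross=-77.595
  mode + wants cross > 0 → take C=(3.2128,6.2737) (cross=77.595)
ex = (C−B)/|BC| = (0.4190,0.9080); ey = (-0.9080,0.4190)
P = B + -1.76·ex + -3.16·ey = (1.9927,-3.9123)

1.99 -3.91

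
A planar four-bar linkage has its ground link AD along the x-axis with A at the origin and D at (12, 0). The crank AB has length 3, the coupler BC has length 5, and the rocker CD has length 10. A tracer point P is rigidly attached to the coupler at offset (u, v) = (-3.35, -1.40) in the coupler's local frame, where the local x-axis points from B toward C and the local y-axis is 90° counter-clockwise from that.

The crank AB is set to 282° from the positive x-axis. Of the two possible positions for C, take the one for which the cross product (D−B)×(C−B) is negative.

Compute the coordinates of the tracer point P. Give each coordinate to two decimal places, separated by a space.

-2.78 -1.67

A=(0,0), D=(12.00,0)
B = A + 3.00·(cos282°, sin282°) = (0.6237, -2.9344)
|BD| = 11.7486
circle(B,5.00) ∩ circle(D,10.00): a=2.6825, h=4.2195
  candidates: C₊=(2.1673,1.8213) cross=49.574; C₋=(4.2751,-6.3502) cross=-49.574
  mode - wants cross < 0 → take C=(4.2751,-6.3502) (cross=-49.574)
ex = (C−B)/|BC| = (0.7303,-0.6832); ey = (0.6832,0.7303)
P = B + -3.35·ex + -1.40·ey = (-2.7791,-1.6682)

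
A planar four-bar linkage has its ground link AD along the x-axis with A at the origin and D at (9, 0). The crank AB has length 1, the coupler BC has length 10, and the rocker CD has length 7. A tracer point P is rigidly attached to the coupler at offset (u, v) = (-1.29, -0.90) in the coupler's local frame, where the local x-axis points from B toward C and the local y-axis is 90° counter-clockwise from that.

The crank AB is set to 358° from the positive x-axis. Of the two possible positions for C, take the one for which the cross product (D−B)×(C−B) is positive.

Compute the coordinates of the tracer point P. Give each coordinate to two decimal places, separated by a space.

0.70 -1.58

A=(0,0), D=(9.00,0)
B = A + 1.00·(cos358°, sin358°) = (0.9994, -0.0349)
|BD| = 8.0007
circle(B,10.00) ∩ circle(D,7.00): a=7.1876, h=6.9526
  candidates: C₊=(8.1566,6.9490) cross=55.626; C₋=(8.2172,-6.9561) cross=-55.626
  mode + wants cross > 0 → take C=(8.1566,6.9490) (cross=55.626)
ex = (C−B)/|BC| = (0.7157,0.6984); ey = (-0.6984,0.7157)
P = B + -1.29·ex + -0.90·ey = (0.7047,-1.5800)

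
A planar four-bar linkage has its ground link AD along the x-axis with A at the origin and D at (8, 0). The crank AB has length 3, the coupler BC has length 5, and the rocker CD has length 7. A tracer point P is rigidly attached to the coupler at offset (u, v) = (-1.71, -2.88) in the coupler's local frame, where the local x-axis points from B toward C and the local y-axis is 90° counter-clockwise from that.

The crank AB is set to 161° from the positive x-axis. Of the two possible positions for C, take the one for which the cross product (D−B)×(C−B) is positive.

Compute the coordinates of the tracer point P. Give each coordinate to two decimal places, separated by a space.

A=(0,0), D=(8.00,0)
B = A + 3.00·(cos161°, sin161°) = (-2.8366, 0.9767)
|BD| = 10.8805
circle(B,5.00) ∩ circle(D,7.00): a=4.3373, h=2.4874
  candidates: C₊=(1.7066,3.0648) cross=27.065; C₋=(1.2600,-1.8901) cross=-27.065
  mode + wants cross > 0 → take C=(1.7066,3.0648) (cross=27.065)
ex = (C−B)/|BC| = (0.9086,0.4176); ey = (-0.4176,0.9086)
P = B + -1.71·ex + -2.88·ey = (-3.1876,-2.3543)

-3.19 -2.35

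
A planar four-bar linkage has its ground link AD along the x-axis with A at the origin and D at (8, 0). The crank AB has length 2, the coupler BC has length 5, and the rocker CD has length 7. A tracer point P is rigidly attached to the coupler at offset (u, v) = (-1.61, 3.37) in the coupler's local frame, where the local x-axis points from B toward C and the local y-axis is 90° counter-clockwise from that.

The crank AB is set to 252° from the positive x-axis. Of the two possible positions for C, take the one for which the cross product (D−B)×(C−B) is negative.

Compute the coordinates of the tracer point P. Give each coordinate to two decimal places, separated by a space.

0.31 1.72

A=(0,0), D=(8.00,0)
B = A + 2.00·(cos252°, sin252°) = (-0.6180, -1.9021)
|BD| = 8.8254
circle(B,5.00) ∩ circle(D,7.00): a=3.0530, h=3.9597
  candidates: C₊=(1.5098,2.6225) cross=34.946; C₋=(3.2166,-5.1107) cross=-34.946
  mode - wants cross < 0 → take C=(3.2166,-5.1107) (cross=-34.946)
ex = (C−B)/|BC| = (0.7669,-0.6417); ey = (0.6417,0.7669)
P = B + -1.61·ex + 3.37·ey = (0.3098,1.7156)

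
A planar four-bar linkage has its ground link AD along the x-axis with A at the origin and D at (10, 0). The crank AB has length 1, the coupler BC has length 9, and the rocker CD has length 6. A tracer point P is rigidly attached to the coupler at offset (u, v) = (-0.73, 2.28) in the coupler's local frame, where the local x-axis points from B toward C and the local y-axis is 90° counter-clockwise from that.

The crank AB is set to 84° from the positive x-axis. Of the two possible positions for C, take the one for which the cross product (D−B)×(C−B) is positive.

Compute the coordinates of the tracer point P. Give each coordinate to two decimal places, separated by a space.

A=(0,0), D=(10.00,0)
B = A + 1.00·(cos84°, sin84°) = (0.1045, 0.9945)
|BD| = 9.9453
circle(B,9.00) ∩ circle(D,6.00): a=7.2350, h=5.3530
  candidates: C₊=(7.8386,5.5972) cross=53.237; C₋=(6.7680,-5.0551) cross=-53.237
  mode + wants cross > 0 → take C=(7.8386,5.5972) (cross=53.237)
ex = (C−B)/|BC| = (0.8593,0.5114); ey = (-0.5114,0.8593)
P = B + -0.73·ex + 2.28·ey = (-1.6888,2.5805)

-1.69 2.58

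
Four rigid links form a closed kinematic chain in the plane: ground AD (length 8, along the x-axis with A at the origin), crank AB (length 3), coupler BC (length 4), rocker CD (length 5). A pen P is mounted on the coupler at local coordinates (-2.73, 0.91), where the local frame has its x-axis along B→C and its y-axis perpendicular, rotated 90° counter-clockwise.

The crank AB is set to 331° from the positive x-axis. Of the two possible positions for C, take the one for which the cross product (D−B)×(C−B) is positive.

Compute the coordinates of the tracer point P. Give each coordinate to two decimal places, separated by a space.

A=(0,0), D=(8.00,0)
B = A + 3.00·(cos331°, sin331°) = (2.6239, -1.4544)
|BD| = 5.5694
circle(B,4.00) ∩ circle(D,5.00): a=1.9767, h=3.4774
  candidates: C₊=(3.6239,2.4186) cross=19.367; C₋=(5.4401,-4.2950) cross=-19.367
  mode + wants cross > 0 → take C=(3.6239,2.4186) (cross=19.367)
ex = (C−B)/|BC| = (0.2500,0.9682); ey = (-0.9682,0.2500)
P = B + -2.73·ex + 0.91·ey = (1.0603,-3.8702)

1.06 -3.87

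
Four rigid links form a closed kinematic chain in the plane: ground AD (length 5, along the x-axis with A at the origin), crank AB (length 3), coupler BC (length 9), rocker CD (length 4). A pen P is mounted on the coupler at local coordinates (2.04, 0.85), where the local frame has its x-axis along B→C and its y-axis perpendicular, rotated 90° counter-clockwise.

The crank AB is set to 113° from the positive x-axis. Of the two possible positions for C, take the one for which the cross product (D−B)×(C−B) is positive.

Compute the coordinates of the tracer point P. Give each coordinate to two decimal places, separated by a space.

A=(0,0), D=(5.00,0)
B = A + 3.00·(cos113°, sin113°) = (-1.1722, 2.7615)
|BD| = 6.7618
circle(B,9.00) ∩ circle(D,4.00): a=8.1873, h=3.7374
  candidates: C₊=(7.8276,2.8293) cross=25.271; C₋=(4.7749,-3.9937) cross=-25.271
  mode + wants cross > 0 → take C=(7.8276,2.8293) (cross=25.271)
ex = (C−B)/|BC| = (1.0000,0.0075); ey = (-0.0075,1.0000)
P = B + 2.04·ex + 0.85·ey = (0.8613,3.6269)

0.86 3.63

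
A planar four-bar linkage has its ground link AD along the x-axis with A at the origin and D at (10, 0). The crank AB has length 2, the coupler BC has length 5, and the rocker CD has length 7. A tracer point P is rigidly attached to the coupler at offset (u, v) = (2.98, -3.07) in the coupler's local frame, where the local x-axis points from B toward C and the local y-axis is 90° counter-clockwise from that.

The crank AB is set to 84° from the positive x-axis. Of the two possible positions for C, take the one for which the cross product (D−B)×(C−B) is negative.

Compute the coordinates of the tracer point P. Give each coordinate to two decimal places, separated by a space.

-0.38 -2.25

A=(0,0), D=(10.00,0)
B = A + 2.00·(cos84°, sin84°) = (0.2091, 1.9890)
|BD| = 9.9909
circle(B,5.00) ∩ circle(D,7.00): a=3.7944, h=3.2562
  candidates: C₊=(4.5757,4.4246) cross=32.532; C₋=(3.2792,-1.9574) cross=-32.532
  mode - wants cross < 0 → take C=(3.2792,-1.9574) (cross=-32.532)
ex = (C−B)/|BC| = (0.6140,-0.7893); ey = (0.7893,0.6140)
P = B + 2.98·ex + -3.07·ey = (-0.3842,-2.2481)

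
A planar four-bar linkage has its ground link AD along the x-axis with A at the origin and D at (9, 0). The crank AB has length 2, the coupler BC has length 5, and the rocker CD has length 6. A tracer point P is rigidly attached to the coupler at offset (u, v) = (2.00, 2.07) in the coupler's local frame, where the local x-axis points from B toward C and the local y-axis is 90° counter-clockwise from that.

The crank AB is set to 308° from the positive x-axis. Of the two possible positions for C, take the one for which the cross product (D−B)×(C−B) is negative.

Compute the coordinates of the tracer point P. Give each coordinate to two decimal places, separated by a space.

4.08 -1.16

A=(0,0), D=(9.00,0)
B = A + 2.00·(cos308°, sin308°) = (1.2313, -1.5760)
|BD| = 7.9269
circle(B,5.00) ∩ circle(D,6.00): a=3.2696, h=3.7828
  candidates: C₊=(3.6836,2.7813) cross=29.986; C₋=(5.1878,-4.6332) cross=-29.986
  mode - wants cross < 0 → take C=(5.1878,-4.6332) (cross=-29.986)
ex = (C−B)/|BC| = (0.7913,-0.6114); ey = (0.6114,0.7913)
P = B + 2.00·ex + 2.07·ey = (4.0796,-1.1609)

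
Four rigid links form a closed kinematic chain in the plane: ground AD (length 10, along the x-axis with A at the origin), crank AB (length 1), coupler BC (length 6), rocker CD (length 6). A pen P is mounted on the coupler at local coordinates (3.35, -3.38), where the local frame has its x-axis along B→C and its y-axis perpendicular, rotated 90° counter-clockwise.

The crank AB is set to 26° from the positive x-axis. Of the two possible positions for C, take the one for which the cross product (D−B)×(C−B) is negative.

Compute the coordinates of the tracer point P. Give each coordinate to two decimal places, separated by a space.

A=(0,0), D=(10.00,0)
B = A + 1.00·(cos26°, sin26°) = (0.8988, 0.4384)
|BD| = 9.1118
circle(B,6.00) ∩ circle(D,6.00): a=4.5559, h=3.9044
  candidates: C₊=(5.6372,4.1190) cross=35.576; C₋=(5.2616,-3.6806) cross=-35.576
  mode - wants cross < 0 → take C=(5.2616,-3.6806) (cross=-35.576)
ex = (C−B)/|BC| = (0.7271,-0.6865); ey = (0.6865,0.7271)
P = B + 3.35·ex + -3.38·ey = (1.0143,-4.3191)

1.01 -4.32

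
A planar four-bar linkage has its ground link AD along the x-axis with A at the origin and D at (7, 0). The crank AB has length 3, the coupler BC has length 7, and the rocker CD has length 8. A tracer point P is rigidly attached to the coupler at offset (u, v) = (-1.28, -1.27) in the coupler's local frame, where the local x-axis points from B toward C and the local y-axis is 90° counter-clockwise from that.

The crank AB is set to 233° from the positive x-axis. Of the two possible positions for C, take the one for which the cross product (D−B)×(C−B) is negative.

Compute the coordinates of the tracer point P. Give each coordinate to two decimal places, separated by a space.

A=(0,0), D=(7.00,0)
B = A + 3.00·(cos233°, sin233°) = (-1.8054, -2.3959)
|BD| = 9.1256
circle(B,7.00) ∩ circle(D,8.00): a=3.7409, h=5.9165
  candidates: C₊=(0.2509,4.2953) cross=53.992; C₋=(3.3576,-7.1227) cross=-53.992
  mode - wants cross < 0 → take C=(3.3576,-7.1227) (cross=-53.992)
ex = (C−B)/|BC| = (0.7376,-0.6753); ey = (0.6753,0.7376)
P = B + -1.28·ex + -1.27·ey = (-3.6071,-2.4683)

-3.61 -2.47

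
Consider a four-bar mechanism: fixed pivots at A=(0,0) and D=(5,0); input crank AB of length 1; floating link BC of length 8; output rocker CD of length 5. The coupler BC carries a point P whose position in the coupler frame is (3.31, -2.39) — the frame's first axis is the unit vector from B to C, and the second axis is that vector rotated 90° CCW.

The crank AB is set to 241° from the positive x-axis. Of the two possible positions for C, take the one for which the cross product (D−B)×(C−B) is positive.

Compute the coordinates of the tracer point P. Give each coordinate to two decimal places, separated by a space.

3.52 -0.07

A=(0,0), D=(5.00,0)
B = A + 1.00·(cos241°, sin241°) = (-0.4848, -0.8746)
|BD| = 5.5541
circle(B,8.00) ∩ circle(D,5.00): a=6.2880, h=4.9459
  candidates: C₊=(4.9459,4.9997) cross=27.470; C₋=(6.5035,-4.7686) cross=-27.470
  mode + wants cross > 0 → take C=(4.9459,4.9997) (cross=27.470)
ex = (C−B)/|BC| = (0.6788,0.7343); ey = (-0.7343,0.6788)
P = B + 3.31·ex + -2.39·ey = (3.5171,-0.0665)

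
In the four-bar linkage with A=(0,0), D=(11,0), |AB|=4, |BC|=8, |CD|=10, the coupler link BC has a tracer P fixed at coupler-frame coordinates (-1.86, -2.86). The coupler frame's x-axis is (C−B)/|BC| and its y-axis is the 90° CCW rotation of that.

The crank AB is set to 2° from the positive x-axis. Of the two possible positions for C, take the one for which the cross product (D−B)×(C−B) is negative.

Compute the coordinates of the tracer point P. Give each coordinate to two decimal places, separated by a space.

A=(0,0), D=(11.00,0)
B = A + 4.00·(cos2°, sin2°) = (3.9976, 0.1396)
|BD| = 7.0038
circle(B,8.00) ∩ circle(D,10.00): a=0.9319, h=7.9455
  candidates: C₊=(5.0876,8.0650) cross=55.649; C₋=(4.7709,-7.8229) cross=-55.649
  mode - wants cross < 0 → take C=(4.7709,-7.8229) (cross=-55.649)
ex = (C−B)/|BC| = (0.0967,-0.9953); ey = (0.9953,0.0967)
P = B + -1.86·ex + -2.86·ey = (0.9712,1.7144)

0.97 1.71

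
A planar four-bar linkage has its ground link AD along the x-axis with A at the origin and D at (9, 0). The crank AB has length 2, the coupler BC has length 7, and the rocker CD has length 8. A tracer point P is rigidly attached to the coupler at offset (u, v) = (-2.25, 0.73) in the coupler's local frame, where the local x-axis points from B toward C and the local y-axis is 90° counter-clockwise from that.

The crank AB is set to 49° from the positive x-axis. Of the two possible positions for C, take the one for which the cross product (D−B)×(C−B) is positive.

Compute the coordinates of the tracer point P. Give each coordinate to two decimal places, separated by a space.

A=(0,0), D=(9.00,0)
B = A + 2.00·(cos49°, sin49°) = (1.3121, 1.5094)
|BD| = 7.8347
circle(B,7.00) ∩ circle(D,8.00): a=2.9600, h=6.3434
  candidates: C₊=(5.4388,7.1637) cross=49.698; C₋=(2.9946,-5.2854) cross=-49.698
  mode + wants cross > 0 → take C=(5.4388,7.1637) (cross=49.698)
ex = (C−B)/|BC| = (0.5895,0.8077); ey = (-0.8077,0.5895)
P = B + -2.25·ex + 0.73·ey = (-0.6040,0.1223)

-0.60 0.12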